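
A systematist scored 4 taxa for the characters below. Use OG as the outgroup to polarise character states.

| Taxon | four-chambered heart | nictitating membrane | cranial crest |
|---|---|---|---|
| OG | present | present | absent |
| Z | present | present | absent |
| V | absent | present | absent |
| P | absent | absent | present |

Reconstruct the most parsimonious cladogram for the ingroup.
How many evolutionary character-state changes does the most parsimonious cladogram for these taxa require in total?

Character polarity is set by the outgroup: the derived state is whichever differs from the outgroup's state, so for four-chambered heart, nictitating membrane the derived state is 'absent', and for the remaining characters it is 'present'.
four-chambered heart (derived state 'absent') is shared by P and V — a synapomorphy uniting that clade.
nictitating membrane: derived state 'absent' in P only — an autapomorphy, so it tells us nothing about relationships among taxa.
cranial crest (derived state 'present') is unique to P (autapomorphy; uninformative for grouping).
Most parsimonious ingroup topology: (Z,(V,P)).
Changes per character on this tree: four-chambered heart: 1; nictitating membrane: 1; cranial crest: 1.
Total = 3.

3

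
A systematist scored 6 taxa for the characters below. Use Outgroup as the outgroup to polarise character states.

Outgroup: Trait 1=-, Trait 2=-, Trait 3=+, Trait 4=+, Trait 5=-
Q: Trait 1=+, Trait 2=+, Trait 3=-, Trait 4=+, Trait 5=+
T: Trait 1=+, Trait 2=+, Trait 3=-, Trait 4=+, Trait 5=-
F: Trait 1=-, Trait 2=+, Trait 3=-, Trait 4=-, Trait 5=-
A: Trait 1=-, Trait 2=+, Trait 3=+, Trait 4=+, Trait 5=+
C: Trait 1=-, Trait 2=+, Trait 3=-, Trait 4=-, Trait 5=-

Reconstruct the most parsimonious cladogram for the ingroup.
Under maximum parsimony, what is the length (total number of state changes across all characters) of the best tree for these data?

6

Character polarity is set by the outgroup: the derived state is whichever differs from the outgroup's state, so for Trait 3, Trait 4 the derived state is '-', and for the remaining characters it is '+'.
Trait 1: derived state '+' in Q and T only — synapomorphy for {Q, T}.
Trait 2 (derived state '+') is shared by all ingroup taxa — unites the whole ingroup.
Trait 3 (derived state '-') is shared by C, F, Q, and T — a synapomorphy uniting that clade.
Trait 4: derived state '-' in C and F only — synapomorphy for {C, F}.
Trait 5 (state '+') occurs in A and Q but conflicts with the nesting implied by the other characters — most parsimoniously interpreted as homoplasy.
Most parsimonious ingroup topology: (A,((Q,T),(C,F))).
Changes per character on this tree: Trait 1: 1; Trait 2: 1; Trait 3: 1; Trait 4: 1; Trait 5: 2.
Total = 6.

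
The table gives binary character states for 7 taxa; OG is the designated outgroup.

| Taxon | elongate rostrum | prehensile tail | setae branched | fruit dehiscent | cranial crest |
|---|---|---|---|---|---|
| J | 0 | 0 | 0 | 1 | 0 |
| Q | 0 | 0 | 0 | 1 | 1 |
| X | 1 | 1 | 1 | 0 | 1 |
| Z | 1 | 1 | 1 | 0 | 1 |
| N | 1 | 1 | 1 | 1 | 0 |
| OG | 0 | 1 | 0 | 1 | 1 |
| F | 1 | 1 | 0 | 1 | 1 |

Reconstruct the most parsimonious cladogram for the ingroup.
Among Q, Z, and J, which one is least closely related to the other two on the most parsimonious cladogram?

Character polarity is set by the outgroup: the derived state is whichever differs from the outgroup's state, so for prehensile tail, fruit dehiscent, cranial crest the derived state is '0', and for the remaining characters it is '1'.
elongate rostrum: derived state '1' in F, N, X, and Z only — synapomorphy for {F, N, X, Z}.
prehensile tail: derived state '0' in J and Q only — synapomorphy for {J, Q}.
setae branched: derived state '1' in N, X, and Z only — synapomorphy for {N, X, Z}.
fruit dehiscent (derived state '0') is shared by X and Z — a synapomorphy uniting that clade.
cranial crest groups J and N, which is incompatible with the clades supported by the remaining characters; treating it as convergent (homoplasy) costs fewer steps than any alternative tree.
Most parsimonious ingroup topology: ((((X,Z),N),F),(J,Q)).
Q and J share a more recent common ancestor with each other than either does with Z, so Z is the least closely related of the three.

Z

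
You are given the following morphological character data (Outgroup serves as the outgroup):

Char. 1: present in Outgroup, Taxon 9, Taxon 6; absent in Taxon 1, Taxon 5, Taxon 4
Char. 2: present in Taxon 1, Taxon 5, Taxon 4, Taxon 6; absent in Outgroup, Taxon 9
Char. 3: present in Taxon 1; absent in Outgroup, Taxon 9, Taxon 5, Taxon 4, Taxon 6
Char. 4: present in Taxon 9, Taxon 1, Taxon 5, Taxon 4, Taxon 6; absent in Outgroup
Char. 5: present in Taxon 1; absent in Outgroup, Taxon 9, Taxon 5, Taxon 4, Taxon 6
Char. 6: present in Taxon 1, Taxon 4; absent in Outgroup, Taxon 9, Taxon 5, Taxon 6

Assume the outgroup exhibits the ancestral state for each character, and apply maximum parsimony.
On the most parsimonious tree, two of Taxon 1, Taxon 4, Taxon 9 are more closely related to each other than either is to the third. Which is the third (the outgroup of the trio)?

Taxon 9

Character polarity is set by the outgroup: the derived state is whichever differs from the outgroup's state, so for Char. 1 the derived state is 'absent', and for the remaining characters it is 'present'.
Char. 1: derived state 'absent' in Taxon 1, Taxon 4, and Taxon 5 only — synapomorphy for {Taxon 1, Taxon 4, Taxon 5}.
Char. 2: derived state 'present' in Taxon 1, Taxon 4, Taxon 5, and Taxon 6 only — synapomorphy for {Taxon 1, Taxon 4, Taxon 5, Taxon 6}.
Char. 3 (derived state 'present') is unique to Taxon 1 (autapomorphy; uninformative for grouping).
All ingroup taxa share the derived state 'present' for Char. 4; it defines the ingroup but does not resolve relationships within it.
Char. 5: derived state 'present' in Taxon 1 only — an autapomorphy, so it tells us nothing about relationships among taxa.
Char. 6 (derived state 'present') is shared by Taxon 1 and Taxon 4 — a synapomorphy uniting that clade.
Most parsimonious ingroup topology: (Taxon 9,(((Taxon 1,Taxon 4),Taxon 5),Taxon 6)).
Taxon 4 and Taxon 1 share a more recent common ancestor with each other than either does with Taxon 9, so Taxon 9 is the least closely related of the three.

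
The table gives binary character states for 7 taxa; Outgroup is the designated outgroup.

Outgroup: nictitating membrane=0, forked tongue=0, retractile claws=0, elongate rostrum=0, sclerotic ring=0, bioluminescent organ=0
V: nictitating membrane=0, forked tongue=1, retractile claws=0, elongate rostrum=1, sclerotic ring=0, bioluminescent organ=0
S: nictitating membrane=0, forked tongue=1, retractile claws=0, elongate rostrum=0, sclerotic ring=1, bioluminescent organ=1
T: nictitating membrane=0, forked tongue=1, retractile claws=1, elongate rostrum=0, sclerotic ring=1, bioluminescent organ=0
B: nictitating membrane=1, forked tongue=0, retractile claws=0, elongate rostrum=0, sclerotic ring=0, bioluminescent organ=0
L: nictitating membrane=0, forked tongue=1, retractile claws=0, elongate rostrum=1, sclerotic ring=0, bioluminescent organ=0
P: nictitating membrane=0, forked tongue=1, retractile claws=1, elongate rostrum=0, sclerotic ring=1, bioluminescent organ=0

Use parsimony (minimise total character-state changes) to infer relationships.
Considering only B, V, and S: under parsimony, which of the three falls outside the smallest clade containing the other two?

The outgroup has state '0' for every character, so '1' is the derived state throughout.
nictitating membrane (derived state '1') is unique to B (autapomorphy; uninformative for grouping).
forked tongue: derived state '1' in L, P, S, T, and V only — synapomorphy for {L, P, S, T, V}.
retractile claws (derived state '1') is shared by P and T — a synapomorphy uniting that clade.
Only L and V show the derived state '1' for elongate rostrum, supporting them as a clade.
sclerotic ring: derived state '1' in P, S, and T only — synapomorphy for {P, S, T}.
bioluminescent organ: derived state '1' in S only — an autapomorphy, so it tells us nothing about relationships among taxa.
Most parsimonious ingroup topology: (((V,L),(S,(T,P))),B).
V and S share a more recent common ancestor with each other than either does with B, so B is the least closely related of the three.

B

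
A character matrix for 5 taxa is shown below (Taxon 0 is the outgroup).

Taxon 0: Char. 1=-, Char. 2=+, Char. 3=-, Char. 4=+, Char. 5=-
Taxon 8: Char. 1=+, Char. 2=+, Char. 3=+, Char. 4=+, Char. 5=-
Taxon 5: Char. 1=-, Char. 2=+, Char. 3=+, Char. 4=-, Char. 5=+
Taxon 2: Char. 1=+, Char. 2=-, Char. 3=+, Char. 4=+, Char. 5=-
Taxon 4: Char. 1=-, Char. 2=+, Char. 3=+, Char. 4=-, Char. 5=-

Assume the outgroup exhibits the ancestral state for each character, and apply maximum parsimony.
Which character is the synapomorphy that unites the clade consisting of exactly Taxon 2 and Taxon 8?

Character polarity is set by the outgroup: the derived state is whichever differs from the outgroup's state, so for Char. 2, Char. 4 the derived state is '-', and for the remaining characters it is '+'.
Char. 1 (derived state '+') is shared by Taxon 2 and Taxon 8 — a synapomorphy uniting that clade.
Char. 2: derived state '-' in Taxon 2 only — an autapomorphy, so it tells us nothing about relationships among taxa.
Char. 3 (derived state '+') is shared by all ingroup taxa — unites the whole ingroup.
Char. 4 (derived state '-') is shared by Taxon 4 and Taxon 5 — a synapomorphy uniting that clade.
Char. 5 (derived state '+') is unique to Taxon 5 (autapomorphy; uninformative for grouping).
Most parsimonious ingroup topology: ((Taxon 8,Taxon 2),(Taxon 5,Taxon 4)).
The clade {Taxon 2, Taxon 8} is supported by Char. 1: its derived state '+' occurs in exactly those taxa and in no other taxon (including the outgroup).

Char. 1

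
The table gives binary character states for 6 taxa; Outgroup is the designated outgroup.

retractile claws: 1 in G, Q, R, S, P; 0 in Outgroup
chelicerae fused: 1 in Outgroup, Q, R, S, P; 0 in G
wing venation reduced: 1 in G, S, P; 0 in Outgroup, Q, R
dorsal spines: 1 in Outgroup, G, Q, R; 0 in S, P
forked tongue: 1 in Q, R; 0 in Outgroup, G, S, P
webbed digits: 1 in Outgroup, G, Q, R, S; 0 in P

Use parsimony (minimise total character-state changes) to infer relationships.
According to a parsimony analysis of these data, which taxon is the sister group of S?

P

Character polarity is set by the outgroup: the derived state is whichever differs from the outgroup's state, so for chelicerae fused, dorsal spines, webbed digits the derived state is '0', and for the remaining characters it is '1'.
retractile claws (derived state '1') is shared by all ingroup taxa — unites the whole ingroup.
chelicerae fused: derived state '0' in G only — an autapomorphy, so it tells us nothing about relationships among taxa.
wing venation reduced: derived state '1' in G, P, and S only — synapomorphy for {G, P, S}.
dorsal spines (derived state '0') is shared by P and S — a synapomorphy uniting that clade.
Only Q and R show the derived state '1' for forked tongue, supporting them as a clade.
webbed digits (derived state '0') is unique to P (autapomorphy; uninformative for grouping).
Most parsimonious ingroup topology: ((G,(S,P)),(Q,R)).
S and P form a cherry on this tree, so they are sister taxa.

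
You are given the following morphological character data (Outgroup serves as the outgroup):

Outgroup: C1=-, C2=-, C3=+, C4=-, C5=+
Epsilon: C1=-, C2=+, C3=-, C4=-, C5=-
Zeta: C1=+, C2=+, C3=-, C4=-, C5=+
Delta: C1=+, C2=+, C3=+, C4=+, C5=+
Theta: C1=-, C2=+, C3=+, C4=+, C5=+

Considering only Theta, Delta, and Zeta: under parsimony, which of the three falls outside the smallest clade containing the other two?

Zeta

Character polarity is set by the outgroup: the derived state is whichever differs from the outgroup's state, so for C3, C5 the derived state is '-', and for the remaining characters it is '+'.
C1 groups Delta and Zeta, which is incompatible with the clades supported by the remaining characters; treating it as convergent (homoplasy) costs fewer steps than any alternative tree.
All ingroup taxa share the derived state '+' for C2; it defines the ingroup but does not resolve relationships within it.
Only Epsilon and Zeta show the derived state '-' for C3, supporting them as a clade.
C4: derived state '+' in Delta and Theta only — synapomorphy for {Delta, Theta}.
C5: derived state '-' in Epsilon only — an autapomorphy, so it tells us nothing about relationships among taxa.
Most parsimonious ingroup topology: ((Epsilon,Zeta),(Delta,Theta)).
Theta and Delta share a more recent common ancestor with each other than either does with Zeta, so Zeta is the least closely related of the three.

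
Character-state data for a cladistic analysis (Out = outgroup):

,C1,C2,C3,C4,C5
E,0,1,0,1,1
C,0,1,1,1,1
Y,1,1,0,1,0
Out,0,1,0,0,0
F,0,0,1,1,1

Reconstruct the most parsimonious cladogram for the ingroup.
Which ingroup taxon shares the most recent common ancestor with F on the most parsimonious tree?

C

Character polarity is set by the outgroup: the derived state is whichever differs from the outgroup's state, so for C2 the derived state is '0', and for the remaining characters it is '1'.
C1 (derived state '1') is unique to Y (autapomorphy; uninformative for grouping).
C2 (derived state '0') is unique to F (autapomorphy; uninformative for grouping).
Only C and F show the derived state '1' for C3, supporting them as a clade.
C4 (derived state '1') is shared by all ingroup taxa — unites the whole ingroup.
Only C, E, and F show the derived state '1' for C5, supporting them as a clade.
Most parsimonious ingroup topology: ((E,(F,C)),Y).
F and C form a cherry on this tree, so they are sister taxa.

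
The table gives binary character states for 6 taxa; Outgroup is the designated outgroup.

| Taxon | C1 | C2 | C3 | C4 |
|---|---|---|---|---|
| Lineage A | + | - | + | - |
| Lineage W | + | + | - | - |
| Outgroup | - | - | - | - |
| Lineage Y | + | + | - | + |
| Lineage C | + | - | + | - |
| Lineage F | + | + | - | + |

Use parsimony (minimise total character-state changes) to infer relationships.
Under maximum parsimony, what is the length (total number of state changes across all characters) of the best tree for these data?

The outgroup has state '-' for every character, so '+' is the derived state throughout.
All ingroup taxa share the derived state '+' for C1; it defines the ingroup but does not resolve relationships within it.
C2: derived state '+' in Lineage F, Lineage W, and Lineage Y only — synapomorphy for {Lineage F, Lineage W, Lineage Y}.
Only Lineage A and Lineage C show the derived state '+' for C3, supporting them as a clade.
Only Lineage F and Lineage Y show the derived state '+' for C4, supporting them as a clade.
Most parsimonious ingroup topology: (((Lineage F,Lineage Y),Lineage W),(Lineage C,Lineage A)).
Changes per character on this tree: C1: 1; C2: 1; C3: 1; C4: 1.
Total = 4.

4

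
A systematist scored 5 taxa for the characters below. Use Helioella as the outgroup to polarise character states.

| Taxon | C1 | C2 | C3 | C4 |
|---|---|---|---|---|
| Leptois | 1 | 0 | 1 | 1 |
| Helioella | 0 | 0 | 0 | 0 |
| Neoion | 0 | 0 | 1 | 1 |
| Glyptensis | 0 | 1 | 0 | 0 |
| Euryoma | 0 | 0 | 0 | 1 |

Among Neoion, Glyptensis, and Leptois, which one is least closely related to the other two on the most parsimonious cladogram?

Glyptensis

The outgroup has state '0' for every character, so '1' is the derived state throughout.
C1 (derived state '1') is unique to Leptois (autapomorphy; uninformative for grouping).
C2 (derived state '1') is unique to Glyptensis (autapomorphy; uninformative for grouping).
Only Leptois and Neoion show the derived state '1' for C3, supporting them as a clade.
C4 (derived state '1') is shared by Euryoma, Leptois, and Neoion — a synapomorphy uniting that clade.
Most parsimonious ingroup topology: (((Leptois,Neoion),Euryoma),Glyptensis).
Leptois and Neoion share a more recent common ancestor with each other than either does with Glyptensis, so Glyptensis is the least closely related of the three.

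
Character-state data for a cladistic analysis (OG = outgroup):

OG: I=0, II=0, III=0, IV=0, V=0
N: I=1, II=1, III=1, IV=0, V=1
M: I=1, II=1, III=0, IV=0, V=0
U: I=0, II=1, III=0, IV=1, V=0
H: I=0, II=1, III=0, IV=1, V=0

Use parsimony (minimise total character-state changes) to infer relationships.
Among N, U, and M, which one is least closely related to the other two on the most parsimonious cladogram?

U

The outgroup has state '0' for every character, so '1' is the derived state throughout.
I (derived state '1') is shared by M and N — a synapomorphy uniting that clade.
II (derived state '1') is shared by all ingroup taxa — unites the whole ingroup.
III (derived state '1') is unique to N (autapomorphy; uninformative for grouping).
IV (derived state '1') is shared by H and U — a synapomorphy uniting that clade.
V: derived state '1' in N only — an autapomorphy, so it tells us nothing about relationships among taxa.
Most parsimonious ingroup topology: ((N,M),(U,H)).
M and N share a more recent common ancestor with each other than either does with U, so U is the least closely related of the three.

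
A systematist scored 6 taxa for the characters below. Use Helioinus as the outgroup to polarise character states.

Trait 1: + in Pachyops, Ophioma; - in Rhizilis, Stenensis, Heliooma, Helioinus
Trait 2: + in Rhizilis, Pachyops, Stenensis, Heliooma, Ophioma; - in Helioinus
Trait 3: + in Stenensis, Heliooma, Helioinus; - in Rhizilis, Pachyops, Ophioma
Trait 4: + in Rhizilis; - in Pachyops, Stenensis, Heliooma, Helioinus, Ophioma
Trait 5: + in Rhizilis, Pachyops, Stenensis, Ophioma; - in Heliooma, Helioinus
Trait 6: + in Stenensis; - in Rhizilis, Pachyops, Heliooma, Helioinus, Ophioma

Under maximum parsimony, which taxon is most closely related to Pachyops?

Ophioma

Character polarity is set by the outgroup: the derived state is whichever differs from the outgroup's state, so for Trait 3 the derived state is '-', and for the remaining characters it is '+'.
Trait 1: derived state '+' in Ophioma and Pachyops only — synapomorphy for {Ophioma, Pachyops}.
Trait 2 (derived state '+') is shared by all ingroup taxa — unites the whole ingroup.
Trait 3: derived state '-' in Ophioma, Pachyops, and Rhizilis only — synapomorphy for {Ophioma, Pachyops, Rhizilis}.
Trait 4: derived state '+' in Rhizilis only — an autapomorphy, so it tells us nothing about relationships among taxa.
Trait 5 (derived state '+') is shared by Ophioma, Pachyops, Rhizilis, and Stenensis — a synapomorphy uniting that clade.
Trait 6: derived state '+' in Stenensis only — an autapomorphy, so it tells us nothing about relationships among taxa.
Most parsimonious ingroup topology: ((((Pachyops,Ophioma),Rhizilis),Stenensis),Heliooma).
Pachyops and Ophioma form a cherry on this tree, so they are sister taxa.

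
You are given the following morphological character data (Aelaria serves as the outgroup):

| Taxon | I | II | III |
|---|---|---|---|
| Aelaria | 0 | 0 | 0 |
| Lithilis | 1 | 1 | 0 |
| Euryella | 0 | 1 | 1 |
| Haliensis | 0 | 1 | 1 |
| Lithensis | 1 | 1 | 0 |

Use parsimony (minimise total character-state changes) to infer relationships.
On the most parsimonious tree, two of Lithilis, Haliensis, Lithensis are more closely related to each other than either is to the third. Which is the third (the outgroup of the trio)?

The outgroup has state '0' for every character, so '1' is the derived state throughout.
I (derived state '1') is shared by Lithensis and Lithilis — a synapomorphy uniting that clade.
II (derived state '1') is shared by all ingroup taxa — unites the whole ingroup.
Only Euryella and Haliensis show the derived state '1' for III, supporting them as a clade.
Most parsimonious ingroup topology: ((Lithilis,Lithensis),(Euryella,Haliensis)).
Lithilis and Lithensis share a more recent common ancestor with each other than either does with Haliensis, so Haliensis is the least closely related of the three.

Haliensis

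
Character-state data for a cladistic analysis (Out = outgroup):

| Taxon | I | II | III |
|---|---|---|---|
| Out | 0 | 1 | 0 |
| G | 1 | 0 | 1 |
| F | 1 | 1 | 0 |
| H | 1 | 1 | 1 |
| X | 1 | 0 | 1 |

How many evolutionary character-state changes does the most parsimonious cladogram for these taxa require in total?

Character polarity is set by the outgroup: the derived state is whichever differs from the outgroup's state, so for II the derived state is '0', and for the remaining characters it is '1'.
All ingroup taxa share the derived state '1' for I; it defines the ingroup but does not resolve relationships within it.
II (derived state '0') is shared by G and X — a synapomorphy uniting that clade.
III (derived state '1') is shared by G, H, and X — a synapomorphy uniting that clade.
Most parsimonious ingroup topology: (((G,X),H),F).
Changes per character on this tree: I: 1; II: 1; III: 1.
Total = 3.

3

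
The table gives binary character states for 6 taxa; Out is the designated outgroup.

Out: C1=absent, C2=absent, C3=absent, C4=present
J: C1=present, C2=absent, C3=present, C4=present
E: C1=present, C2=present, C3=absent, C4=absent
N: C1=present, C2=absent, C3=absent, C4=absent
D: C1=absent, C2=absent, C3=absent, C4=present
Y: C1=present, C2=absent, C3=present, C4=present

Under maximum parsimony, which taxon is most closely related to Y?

Character polarity is set by the outgroup: the derived state is whichever differs from the outgroup's state, so for C4 the derived state is 'absent', and for the remaining characters it is 'present'.
C1: derived state 'present' in E, J, N, and Y only — synapomorphy for {E, J, N, Y}.
C2 (derived state 'present') is unique to E (autapomorphy; uninformative for grouping).
C3: derived state 'present' in J and Y only — synapomorphy for {J, Y}.
C4: derived state 'absent' in E and N only — synapomorphy for {E, N}.
Most parsimonious ingroup topology: (((J,Y),(E,N)),D).
Y and J form a cherry on this tree, so they are sister taxa.

J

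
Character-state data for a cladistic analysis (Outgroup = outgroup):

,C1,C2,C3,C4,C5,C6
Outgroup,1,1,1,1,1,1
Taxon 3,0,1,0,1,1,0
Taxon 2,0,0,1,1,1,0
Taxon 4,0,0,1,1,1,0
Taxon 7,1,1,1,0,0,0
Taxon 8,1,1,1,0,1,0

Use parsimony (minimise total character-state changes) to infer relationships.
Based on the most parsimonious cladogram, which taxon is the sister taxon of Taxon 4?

Taxon 2

The outgroup has state '1' for every character, so '0' is the derived state throughout.
Only Taxon 2, Taxon 3, and Taxon 4 show the derived state '0' for C1, supporting them as a clade.
C2: derived state '0' in Taxon 2 and Taxon 4 only — synapomorphy for {Taxon 2, Taxon 4}.
C3 (derived state '0') is unique to Taxon 3 (autapomorphy; uninformative for grouping).
C4 (derived state '0') is shared by Taxon 7 and Taxon 8 — a synapomorphy uniting that clade.
C5: derived state '0' in Taxon 7 only — an autapomorphy, so it tells us nothing about relationships among taxa.
C6 (derived state '0') is shared by all ingroup taxa — unites the whole ingroup.
Most parsimonious ingroup topology: ((Taxon 3,(Taxon 2,Taxon 4)),(Taxon 7,Taxon 8)).
Taxon 4 and Taxon 2 form a cherry on this tree, so they are sister taxa.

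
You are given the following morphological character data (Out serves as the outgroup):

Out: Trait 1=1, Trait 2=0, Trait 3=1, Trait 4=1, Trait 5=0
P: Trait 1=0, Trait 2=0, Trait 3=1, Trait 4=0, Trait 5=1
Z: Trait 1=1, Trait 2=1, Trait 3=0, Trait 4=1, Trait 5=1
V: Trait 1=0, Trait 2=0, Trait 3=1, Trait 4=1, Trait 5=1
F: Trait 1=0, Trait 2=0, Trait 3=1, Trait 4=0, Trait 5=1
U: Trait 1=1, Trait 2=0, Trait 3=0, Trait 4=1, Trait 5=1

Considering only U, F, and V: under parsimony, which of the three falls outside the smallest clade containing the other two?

Character polarity is set by the outgroup: the derived state is whichever differs from the outgroup's state, so for Trait 1, Trait 3, Trait 4 the derived state is '0', and for the remaining characters it is '1'.
Trait 1 (derived state '0') is shared by F, P, and V — a synapomorphy uniting that clade.
Trait 2 (derived state '1') is unique to Z (autapomorphy; uninformative for grouping).
Trait 3 (derived state '0') is shared by U and Z — a synapomorphy uniting that clade.
Trait 4: derived state '0' in F and P only — synapomorphy for {F, P}.
Trait 5 (derived state '1') is shared by all ingroup taxa — unites the whole ingroup.
Most parsimonious ingroup topology: (((P,F),V),(Z,U)).
F and V share a more recent common ancestor with each other than either does with U, so U is the least closely related of the three.

U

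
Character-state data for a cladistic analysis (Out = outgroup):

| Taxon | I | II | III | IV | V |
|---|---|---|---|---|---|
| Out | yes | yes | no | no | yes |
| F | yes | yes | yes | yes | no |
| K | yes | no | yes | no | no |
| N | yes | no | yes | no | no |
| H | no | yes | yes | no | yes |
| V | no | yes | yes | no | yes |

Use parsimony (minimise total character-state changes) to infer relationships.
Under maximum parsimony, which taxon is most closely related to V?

Character polarity is set by the outgroup: the derived state is whichever differs from the outgroup's state, so for I, II, V the derived state is 'no', and for the remaining characters it is 'yes'.
Only H and V show the derived state 'no' for I, supporting them as a clade.
Only K and N show the derived state 'no' for II, supporting them as a clade.
All ingroup taxa share the derived state 'yes' for III; it defines the ingroup but does not resolve relationships within it.
IV (derived state 'yes') is unique to F (autapomorphy; uninformative for grouping).
V (derived state 'no') is shared by F, K, and N — a synapomorphy uniting that clade.
Most parsimonious ingroup topology: ((F,(K,N)),(H,V)).
V and H form a cherry on this tree, so they are sister taxa.

H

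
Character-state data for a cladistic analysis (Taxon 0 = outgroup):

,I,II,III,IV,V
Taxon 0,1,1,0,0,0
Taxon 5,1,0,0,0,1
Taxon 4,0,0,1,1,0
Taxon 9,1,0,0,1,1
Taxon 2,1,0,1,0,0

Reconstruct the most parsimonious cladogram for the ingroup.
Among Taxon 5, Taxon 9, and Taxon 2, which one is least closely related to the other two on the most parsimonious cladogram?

Taxon 2

Character polarity is set by the outgroup: the derived state is whichever differs from the outgroup's state, so for I, II the derived state is '0', and for the remaining characters it is '1'.
I: derived state '0' in Taxon 4 only — an autapomorphy, so it tells us nothing about relationships among taxa.
All ingroup taxa share the derived state '0' for II; it defines the ingroup but does not resolve relationships within it.
III (derived state '1') is shared by Taxon 2 and Taxon 4 — a synapomorphy uniting that clade.
IV (state '1') occurs in Taxon 4 and Taxon 9 but conflicts with the nesting implied by the other characters — most parsimoniously interpreted as homoplasy.
V: derived state '1' in Taxon 5 and Taxon 9 only — synapomorphy for {Taxon 5, Taxon 9}.
Most parsimonious ingroup topology: ((Taxon 5,Taxon 9),(Taxon 4,Taxon 2)).
Taxon 9 and Taxon 5 share a more recent common ancestor with each other than either does with Taxon 2, so Taxon 2 is the least closely related of the three.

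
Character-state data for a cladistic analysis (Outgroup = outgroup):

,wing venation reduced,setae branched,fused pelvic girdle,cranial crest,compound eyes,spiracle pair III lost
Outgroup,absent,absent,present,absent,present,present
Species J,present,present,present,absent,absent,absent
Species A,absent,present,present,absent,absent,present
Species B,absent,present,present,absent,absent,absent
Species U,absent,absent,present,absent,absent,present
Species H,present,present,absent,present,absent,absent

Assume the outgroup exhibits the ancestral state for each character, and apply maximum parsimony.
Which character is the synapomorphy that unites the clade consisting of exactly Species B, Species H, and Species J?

spiracle pair III lost

Character polarity is set by the outgroup: the derived state is whichever differs from the outgroup's state, so for fused pelvic girdle, compound eyes, spiracle pair III lost the derived state is 'absent', and for the remaining characters it is 'present'.
Only Species H and Species J show the derived state 'present' for wing venation reduced, supporting them as a clade.
setae branched (derived state 'present') is shared by Species A, Species B, Species H, and Species J — a synapomorphy uniting that clade.
fused pelvic girdle: derived state 'absent' in Species H only — an autapomorphy, so it tells us nothing about relationships among taxa.
cranial crest: derived state 'present' in Species H only — an autapomorphy, so it tells us nothing about relationships among taxa.
All ingroup taxa share the derived state 'absent' for compound eyes; it defines the ingroup but does not resolve relationships within it.
spiracle pair III lost: derived state 'absent' in Species B, Species H, and Species J only — synapomorphy for {Species B, Species H, Species J}.
Most parsimonious ingroup topology: ((((Species J,Species H),Species B),Species A),Species U).
The clade {Species B, Species H, Species J} is supported by spiracle pair III lost: its derived state 'absent' occurs in exactly those taxa and in no other taxon (including the outgroup).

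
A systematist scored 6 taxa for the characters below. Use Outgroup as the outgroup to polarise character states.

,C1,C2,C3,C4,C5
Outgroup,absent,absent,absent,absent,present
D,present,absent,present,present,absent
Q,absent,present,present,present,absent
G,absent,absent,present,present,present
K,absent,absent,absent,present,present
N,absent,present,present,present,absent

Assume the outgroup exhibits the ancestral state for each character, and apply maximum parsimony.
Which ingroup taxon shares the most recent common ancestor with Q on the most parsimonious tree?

Character polarity is set by the outgroup: the derived state is whichever differs from the outgroup's state, so for C5 the derived state is 'absent', and for the remaining characters it is 'present'.
C1: derived state 'present' in D only — an autapomorphy, so it tells us nothing about relationships among taxa.
Only N and Q show the derived state 'present' for C2, supporting them as a clade.
C3: derived state 'present' in D, G, N, and Q only — synapomorphy for {D, G, N, Q}.
C4 (derived state 'present') is shared by all ingroup taxa — unites the whole ingroup.
C5 (derived state 'absent') is shared by D, N, and Q — a synapomorphy uniting that clade.
Most parsimonious ingroup topology: (((D,(Q,N)),G),K).
Q and N form a cherry on this tree, so they are sister taxa.

N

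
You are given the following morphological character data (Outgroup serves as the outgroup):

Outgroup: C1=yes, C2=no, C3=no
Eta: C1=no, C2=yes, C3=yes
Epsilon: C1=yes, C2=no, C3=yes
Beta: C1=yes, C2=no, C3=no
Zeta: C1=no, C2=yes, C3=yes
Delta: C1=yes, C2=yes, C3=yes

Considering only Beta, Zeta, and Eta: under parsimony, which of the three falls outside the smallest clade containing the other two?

Beta

Character polarity is set by the outgroup: the derived state is whichever differs from the outgroup's state, so for C1 the derived state is 'no', and for the remaining characters it is 'yes'.
C1: derived state 'no' in Eta and Zeta only — synapomorphy for {Eta, Zeta}.
C2: derived state 'yes' in Delta, Eta, and Zeta only — synapomorphy for {Delta, Eta, Zeta}.
C3: derived state 'yes' in Delta, Epsilon, Eta, and Zeta only — synapomorphy for {Delta, Epsilon, Eta, Zeta}.
Most parsimonious ingroup topology: ((((Eta,Zeta),Delta),Epsilon),Beta).
Zeta and Eta share a more recent common ancestor with each other than either does with Beta, so Beta is the least closely related of the three.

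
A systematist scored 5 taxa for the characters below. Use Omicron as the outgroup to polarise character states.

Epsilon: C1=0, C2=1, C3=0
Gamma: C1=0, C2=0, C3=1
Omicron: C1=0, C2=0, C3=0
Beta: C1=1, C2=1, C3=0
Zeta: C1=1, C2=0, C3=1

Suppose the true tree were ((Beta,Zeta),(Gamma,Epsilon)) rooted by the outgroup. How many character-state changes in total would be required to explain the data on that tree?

5

Map each character onto ((Beta,Zeta),(Gamma,Epsilon)) (rooted by Omicron) and count the minimum state changes it requires (Fitch parsimony):
C1: 1; C2: 2; C3: 2.
Total tree length = 5.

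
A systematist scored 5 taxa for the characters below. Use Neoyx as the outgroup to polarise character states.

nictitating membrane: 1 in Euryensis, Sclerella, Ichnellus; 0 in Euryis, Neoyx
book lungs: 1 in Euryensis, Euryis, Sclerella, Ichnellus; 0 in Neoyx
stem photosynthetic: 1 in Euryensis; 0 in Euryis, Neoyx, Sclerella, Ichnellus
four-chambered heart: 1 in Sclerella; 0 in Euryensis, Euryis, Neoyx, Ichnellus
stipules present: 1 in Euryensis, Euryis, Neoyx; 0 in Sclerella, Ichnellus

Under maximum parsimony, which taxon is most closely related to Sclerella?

Ichnellus

Character polarity is set by the outgroup: the derived state is whichever differs from the outgroup's state, so for stipules present the derived state is '0', and for the remaining characters it is '1'.
nictitating membrane (derived state '1') is shared by Euryensis, Ichnellus, and Sclerella — a synapomorphy uniting that clade.
All ingroup taxa share the derived state '1' for book lungs; it defines the ingroup but does not resolve relationships within it.
stem photosynthetic (derived state '1') is unique to Euryensis (autapomorphy; uninformative for grouping).
four-chambered heart: derived state '1' in Sclerella only — an autapomorphy, so it tells us nothing about relationships among taxa.
Only Ichnellus and Sclerella show the derived state '0' for stipules present, supporting them as a clade.
Most parsimonious ingroup topology: (((Sclerella,Ichnellus),Euryensis),Euryis).
Sclerella and Ichnellus form a cherry on this tree, so they are sister taxa.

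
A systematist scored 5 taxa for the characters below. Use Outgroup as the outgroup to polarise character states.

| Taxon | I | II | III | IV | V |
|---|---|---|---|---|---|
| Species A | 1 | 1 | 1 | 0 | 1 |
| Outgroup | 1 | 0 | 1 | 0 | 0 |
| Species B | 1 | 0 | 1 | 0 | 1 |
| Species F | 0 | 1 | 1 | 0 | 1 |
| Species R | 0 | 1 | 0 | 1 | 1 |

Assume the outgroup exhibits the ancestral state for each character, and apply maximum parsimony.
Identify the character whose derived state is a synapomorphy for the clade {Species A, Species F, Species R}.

II

Character polarity is set by the outgroup: the derived state is whichever differs from the outgroup's state, so for I, III the derived state is '0', and for the remaining characters it is '1'.
I (derived state '0') is shared by Species F and Species R — a synapomorphy uniting that clade.
II: derived state '1' in Species A, Species F, and Species R only — synapomorphy for {Species A, Species F, Species R}.
III: derived state '0' in Species R only — an autapomorphy, so it tells us nothing about relationships among taxa.
IV (derived state '1') is unique to Species R (autapomorphy; uninformative for grouping).
V (derived state '1') is shared by all ingroup taxa — unites the whole ingroup.
Most parsimonious ingroup topology: (Species B,((Species F,Species R),Species A)).
The clade {Species A, Species F, Species R} is supported by II: its derived state '1' occurs in exactly those taxa and in no other taxon (including the outgroup).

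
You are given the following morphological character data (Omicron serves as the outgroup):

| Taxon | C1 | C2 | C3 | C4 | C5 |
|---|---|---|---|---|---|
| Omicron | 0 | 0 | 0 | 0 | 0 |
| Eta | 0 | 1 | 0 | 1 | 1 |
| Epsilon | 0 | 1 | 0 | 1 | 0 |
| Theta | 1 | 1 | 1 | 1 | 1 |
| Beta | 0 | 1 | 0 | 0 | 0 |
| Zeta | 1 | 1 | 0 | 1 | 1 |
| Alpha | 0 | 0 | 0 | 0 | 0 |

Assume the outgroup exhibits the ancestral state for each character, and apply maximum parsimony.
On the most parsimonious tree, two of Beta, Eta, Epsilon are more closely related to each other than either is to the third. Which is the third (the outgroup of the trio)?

The outgroup has state '0' for every character, so '1' is the derived state throughout.
C1 (derived state '1') is shared by Theta and Zeta — a synapomorphy uniting that clade.
C2: derived state '1' in Beta, Epsilon, Eta, Theta, and Zeta only — synapomorphy for {Beta, Epsilon, Eta, Theta, Zeta}.
C3 (derived state '1') is unique to Theta (autapomorphy; uninformative for grouping).
C4: derived state '1' in Epsilon, Eta, Theta, and Zeta only — synapomorphy for {Epsilon, Eta, Theta, Zeta}.
C5: derived state '1' in Eta, Theta, and Zeta only — synapomorphy for {Eta, Theta, Zeta}.
Most parsimonious ingroup topology: ((((Eta,(Theta,Zeta)),Epsilon),Beta),Alpha).
Epsilon and Eta share a more recent common ancestor with each other than either does with Beta, so Beta is the least closely related of the three.

Beta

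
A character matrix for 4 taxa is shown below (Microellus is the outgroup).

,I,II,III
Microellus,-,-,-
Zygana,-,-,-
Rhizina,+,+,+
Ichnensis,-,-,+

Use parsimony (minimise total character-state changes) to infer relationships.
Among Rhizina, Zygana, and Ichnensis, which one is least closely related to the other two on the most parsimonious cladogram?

The outgroup has state '-' for every character, so '+' is the derived state throughout.
I: derived state '+' in Rhizina only — an autapomorphy, so it tells us nothing about relationships among taxa.
II (derived state '+') is unique to Rhizina (autapomorphy; uninformative for grouping).
III: derived state '+' in Ichnensis and Rhizina only — synapomorphy for {Ichnensis, Rhizina}.
Most parsimonious ingroup topology: (Zygana,(Rhizina,Ichnensis)).
Rhizina and Ichnensis share a more recent common ancestor with each other than either does with Zygana, so Zygana is the least closely related of the three.

Zygana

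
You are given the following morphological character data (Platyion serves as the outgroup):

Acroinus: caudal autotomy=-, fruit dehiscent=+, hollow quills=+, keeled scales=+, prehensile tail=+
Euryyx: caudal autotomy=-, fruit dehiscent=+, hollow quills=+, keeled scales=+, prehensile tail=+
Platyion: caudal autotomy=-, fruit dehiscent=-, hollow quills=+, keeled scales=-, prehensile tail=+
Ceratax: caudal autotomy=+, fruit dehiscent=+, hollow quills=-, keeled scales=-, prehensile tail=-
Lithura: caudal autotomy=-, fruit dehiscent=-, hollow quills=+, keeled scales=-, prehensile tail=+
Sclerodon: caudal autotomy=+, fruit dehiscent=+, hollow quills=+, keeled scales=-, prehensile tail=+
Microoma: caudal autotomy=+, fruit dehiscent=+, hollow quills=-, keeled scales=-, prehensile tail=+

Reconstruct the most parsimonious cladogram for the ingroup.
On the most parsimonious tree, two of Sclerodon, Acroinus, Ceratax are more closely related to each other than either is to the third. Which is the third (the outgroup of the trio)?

Acroinus

Character polarity is set by the outgroup: the derived state is whichever differs from the outgroup's state, so for hollow quills, prehensile tail the derived state is '-', and for the remaining characters it is '+'.
caudal autotomy (derived state '+') is shared by Ceratax, Microoma, and Sclerodon — a synapomorphy uniting that clade.
fruit dehiscent: derived state '+' in Acroinus, Ceratax, Euryyx, Microoma, and Sclerodon only — synapomorphy for {Acroinus, Ceratax, Euryyx, Microoma, Sclerodon}.
hollow quills (derived state '-') is shared by Ceratax and Microoma — a synapomorphy uniting that clade.
keeled scales: derived state '+' in Acroinus and Euryyx only — synapomorphy for {Acroinus, Euryyx}.
prehensile tail: derived state '-' in Ceratax only — an autapomorphy, so it tells us nothing about relationships among taxa.
Most parsimonious ingroup topology: ((((Microoma,Ceratax),Sclerodon),(Euryyx,Acroinus)),Lithura).
Sclerodon and Ceratax share a more recent common ancestor with each other than either does with Acroinus, so Acroinus is the least closely related of the three.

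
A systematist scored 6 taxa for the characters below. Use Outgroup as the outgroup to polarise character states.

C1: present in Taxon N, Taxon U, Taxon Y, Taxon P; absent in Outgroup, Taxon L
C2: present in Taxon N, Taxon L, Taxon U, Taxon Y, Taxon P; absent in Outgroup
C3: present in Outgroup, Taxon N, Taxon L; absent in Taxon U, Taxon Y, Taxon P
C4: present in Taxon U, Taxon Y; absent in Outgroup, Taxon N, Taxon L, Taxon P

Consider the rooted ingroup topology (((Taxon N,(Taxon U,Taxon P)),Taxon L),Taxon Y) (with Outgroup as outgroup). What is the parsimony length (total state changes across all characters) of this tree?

7

Map each character onto (((Taxon N,(Taxon U,Taxon P)),Taxon L),Taxon Y) (rooted by Outgroup) and count the minimum state changes it requires (Fitch parsimony):
C1: 2; C2: 1; C3: 2; C4: 2.
Total tree length = 7.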